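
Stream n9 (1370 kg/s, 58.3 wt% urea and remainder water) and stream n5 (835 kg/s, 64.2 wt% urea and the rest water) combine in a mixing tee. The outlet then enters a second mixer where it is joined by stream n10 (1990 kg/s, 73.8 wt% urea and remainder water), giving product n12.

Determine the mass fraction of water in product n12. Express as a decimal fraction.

Overall, product flow = 4195 kg/s.
water in = 1370×0.417 + 835×0.358 + 1990×0.262 = 1391.6 kg/s.
water fraction in n12 = 0.3317.

0.3317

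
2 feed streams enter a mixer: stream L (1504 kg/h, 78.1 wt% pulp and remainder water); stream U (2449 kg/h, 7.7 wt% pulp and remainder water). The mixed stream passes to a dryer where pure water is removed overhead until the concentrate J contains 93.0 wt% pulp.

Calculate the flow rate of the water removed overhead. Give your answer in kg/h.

2487 kg/h

pulp entering = 1504×0.781 + 2449×0.077 = 1363.2 kg/h.
All pulp reports to J, so J = 1363.2/0.930 = 1465.8 kg/h.
Total feed = 3953 kg/h; overhead = 3953 − 1465.8 = 2487.2 kg/h.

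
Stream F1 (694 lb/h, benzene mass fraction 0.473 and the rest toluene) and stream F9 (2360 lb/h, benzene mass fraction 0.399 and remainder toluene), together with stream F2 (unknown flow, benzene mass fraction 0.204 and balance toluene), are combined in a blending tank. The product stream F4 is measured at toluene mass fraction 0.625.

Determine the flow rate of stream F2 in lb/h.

729 lb/h

Let F2 be the unknown flow. Total out = 3054 + F2.
toluene balance: 1784.1 + 0.796·F2 = 0.625·(3054 + F2)
(0.796 − 0.625)·F2 = 0.625×3054 − 1784.1 = 124.65
F2 = 124.65 / 0.171 = 728.96 lb/h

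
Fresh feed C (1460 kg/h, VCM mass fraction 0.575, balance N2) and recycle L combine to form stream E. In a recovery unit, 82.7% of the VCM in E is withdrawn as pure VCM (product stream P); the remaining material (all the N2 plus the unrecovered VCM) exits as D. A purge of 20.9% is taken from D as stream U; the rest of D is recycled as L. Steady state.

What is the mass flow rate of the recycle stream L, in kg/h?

2481 kg/h

N2 enters only via C and leaves only via the purge: 1460×0.425 = 0.209×(N2 in D), and the recovery unit passes all N2, so N2 in E = N2 in D = 2968.9 kg/h.
VCM in E: m_A = 1460×0.575 + (1−0.209)·(1−0.827)·m_A, so m_A = 839.5/0.8632 = 972.59 kg/h.
D = (1−0.827)×972.59 + 2968.9 = 3137.2 kg/h.
Recycle L = (1−0.209)×3137.2 = 2481.5 kg/h.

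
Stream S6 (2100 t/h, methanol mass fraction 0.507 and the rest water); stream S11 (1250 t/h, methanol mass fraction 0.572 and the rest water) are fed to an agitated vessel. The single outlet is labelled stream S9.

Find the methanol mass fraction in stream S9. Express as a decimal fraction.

0.531

Total flow out = 2100 + 1250 = 3350 t/h.
methanol in = 2100×0.507 + 1250×0.572 = 1779.7 t/h.
methanol mass fraction in S9 = 1779.7/3350 = 0.531.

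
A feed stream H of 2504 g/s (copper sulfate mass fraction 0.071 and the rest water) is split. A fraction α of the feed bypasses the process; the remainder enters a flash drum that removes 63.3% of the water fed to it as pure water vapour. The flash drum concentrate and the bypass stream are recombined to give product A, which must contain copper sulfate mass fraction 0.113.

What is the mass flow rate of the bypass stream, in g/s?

All 2504×0.071 = 177.78 g/s of copper sulfate reaches A, so A = 177.78/0.113 = 1573.3 g/s and vapour = 930.69 g/s.
The evaporator receives (1−α)·2504 of feed at 0.929 water and removes 0.633 of that water:
0.633×0.929×(1−α)×2504 = 930.69
(1−α) = 930.69/1472.5 = 0.6320;  α = 0.3680.
Bypass flow = 0.3680×2504 = 921.35 g/s.

921.3 g/s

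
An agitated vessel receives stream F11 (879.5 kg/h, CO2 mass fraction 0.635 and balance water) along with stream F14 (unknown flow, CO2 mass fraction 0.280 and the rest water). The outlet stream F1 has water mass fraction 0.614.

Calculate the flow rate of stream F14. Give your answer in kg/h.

2066 kg/h

Let F14 be the unknown flow. Total out = 879.5 + F14.
water balance: 321.02 + 0.720·F14 = 0.614·(879.5 + F14)
(0.720 − 0.614)·F14 = 0.614×879.5 − 321.02 = 219
F14 = 219 / 0.106 = 2066 kg/h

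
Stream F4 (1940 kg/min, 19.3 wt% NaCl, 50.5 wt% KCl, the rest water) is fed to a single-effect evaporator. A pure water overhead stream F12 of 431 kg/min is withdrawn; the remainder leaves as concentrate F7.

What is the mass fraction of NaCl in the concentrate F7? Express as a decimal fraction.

0.248

NaCl is not removed: 1940×0.193 = 374.42 kg/min of NaCl enters F7.
Concentrate = 1940 − 431 = 1509 kg/min.
Mass fraction = 374.42/1509 = 0.248.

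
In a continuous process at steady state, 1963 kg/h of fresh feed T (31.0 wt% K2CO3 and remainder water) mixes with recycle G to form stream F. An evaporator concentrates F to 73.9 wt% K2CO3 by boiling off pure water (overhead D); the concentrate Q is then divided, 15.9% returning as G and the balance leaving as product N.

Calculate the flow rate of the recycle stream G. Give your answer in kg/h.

Overall K2CO3 balance (none leaves overhead): K2CO3 in fresh feed = K2CO3 in product, i.e. 1963×0.310 = (1−0.159)·Q·0.739.
Q = 608.53/(0.739×0.841) = 979.13 kg/h.
Recycle G = 0.159×979.13 = 155.68 kg/h.

155.7 kg/h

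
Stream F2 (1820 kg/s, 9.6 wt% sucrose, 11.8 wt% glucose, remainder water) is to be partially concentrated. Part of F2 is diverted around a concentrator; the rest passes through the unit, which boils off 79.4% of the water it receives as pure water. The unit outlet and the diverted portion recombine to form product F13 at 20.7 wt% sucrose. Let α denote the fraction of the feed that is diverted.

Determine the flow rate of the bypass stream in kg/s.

256.2 kg/s

All 1820×0.096 = 174.72 kg/s of sucrose reaches F13, so F13 = 174.72/0.207 = 844.06 kg/s and vapour = 975.94 kg/s.
The evaporator receives (1−α)·1820 of feed at 0.786 water and removes 0.794 of that water:
0.794×0.786×(1−α)×1820 = 975.94
(1−α) = 975.94/1135.8 = 0.8592;  α = 0.1408.
Bypass flow = 0.1408×1820 = 256.2 kg/s.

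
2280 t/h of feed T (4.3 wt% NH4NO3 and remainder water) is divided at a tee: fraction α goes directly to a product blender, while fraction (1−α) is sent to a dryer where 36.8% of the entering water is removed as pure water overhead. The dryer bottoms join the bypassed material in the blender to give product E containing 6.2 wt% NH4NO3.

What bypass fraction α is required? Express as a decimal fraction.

0.130

All 2280×0.043 = 98.04 t/h of NH4NO3 reaches E, so E = 98.04/0.062 = 1581.3 t/h and vapour = 698.71 t/h.
The evaporator receives (1−α)·2280 of feed at 0.957 water and removes 0.368 of that water:
0.368×0.957×(1−α)×2280 = 698.71
(1−α) = 698.71/802.96 = 0.8702;  α = 0.1298.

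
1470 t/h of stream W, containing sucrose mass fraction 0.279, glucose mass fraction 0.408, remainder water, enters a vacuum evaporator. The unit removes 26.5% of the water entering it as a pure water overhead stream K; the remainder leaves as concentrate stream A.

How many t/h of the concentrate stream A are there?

water entering = 1470×0.313 = 460.11 t/h; overhead removed = 0.265×460.11 = 121.93 t/h.
Concentrate = 1470 − 121.93 = 1348.1 t/h.

1348 t/h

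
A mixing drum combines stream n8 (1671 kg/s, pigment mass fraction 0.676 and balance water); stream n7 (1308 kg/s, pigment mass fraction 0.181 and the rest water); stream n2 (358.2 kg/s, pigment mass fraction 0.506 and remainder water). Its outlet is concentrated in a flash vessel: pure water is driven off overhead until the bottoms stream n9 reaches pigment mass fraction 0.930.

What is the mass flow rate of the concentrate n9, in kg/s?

1664 kg/s

pigment entering = 1671×0.676 + 1308×0.181 + 358.2×0.506 = 1547.6 kg/s.
All pigment reports to n9, so n9 = 1547.6/0.930 = 1664.1 kg/s.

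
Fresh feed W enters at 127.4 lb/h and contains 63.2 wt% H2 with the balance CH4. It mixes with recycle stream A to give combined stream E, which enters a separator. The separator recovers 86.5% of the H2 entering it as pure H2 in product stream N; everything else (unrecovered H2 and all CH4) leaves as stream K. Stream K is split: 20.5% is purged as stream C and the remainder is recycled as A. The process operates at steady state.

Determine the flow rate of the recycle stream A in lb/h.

CH4 enters only via W and leaves only via the purge: 127.4×0.368 = 0.205×(CH4 in K), and the separator passes all CH4, so CH4 in E = CH4 in K = 228.7 lb/h.
H2 in E: m_A = 127.4×0.632 + (1−0.205)·(1−0.865)·m_A, so m_A = 80.517/0.8927 = 90.197 lb/h.
K = (1−0.865)×90.197 + 228.7 = 240.88 lb/h.
Recycle A = (1−0.205)×240.88 = 191.5 lb/h.

191.5 lb/h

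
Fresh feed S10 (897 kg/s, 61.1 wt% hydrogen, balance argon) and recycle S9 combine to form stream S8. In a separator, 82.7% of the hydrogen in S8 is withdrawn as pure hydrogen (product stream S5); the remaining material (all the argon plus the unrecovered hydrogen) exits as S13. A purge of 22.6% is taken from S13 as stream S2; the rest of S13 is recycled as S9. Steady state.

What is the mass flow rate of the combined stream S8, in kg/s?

argon enters only via S10 and leaves only via the purge: 897×0.389 = 0.226×(argon in S13), and the separator passes all argon, so argon in S8 = argon in S13 = 1544 kg/s.
hydrogen in S8: m_A = 897×0.611 + (1−0.226)·(1−0.827)·m_A, so m_A = 548.07/0.8661 = 632.8 kg/s.
S8 = 632.8 + 1544 = 2176.8 kg/s.

2177 kg/s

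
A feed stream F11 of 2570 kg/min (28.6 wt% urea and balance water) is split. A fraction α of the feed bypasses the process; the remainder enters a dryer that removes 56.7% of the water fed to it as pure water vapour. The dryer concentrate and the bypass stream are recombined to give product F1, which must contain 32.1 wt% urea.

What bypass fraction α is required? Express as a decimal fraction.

0.731

All 2570×0.286 = 735.02 kg/min of urea reaches F1, so F1 = 735.02/0.321 = 2289.8 kg/min and vapour = 280.22 kg/min.
The evaporator receives (1−α)·2570 of feed at 0.714 water and removes 0.567 of that water:
0.567×0.714×(1−α)×2570 = 280.22
(1−α) = 280.22/1040.4 = 0.2693;  α = 0.7307.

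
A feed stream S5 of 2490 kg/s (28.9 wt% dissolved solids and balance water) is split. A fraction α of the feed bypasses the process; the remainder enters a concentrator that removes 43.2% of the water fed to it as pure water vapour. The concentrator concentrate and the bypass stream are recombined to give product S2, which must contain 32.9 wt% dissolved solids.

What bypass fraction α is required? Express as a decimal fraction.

0.604

All 2490×0.289 = 719.61 kg/s of dissolved solids reaches S2, so S2 = 719.61/0.329 = 2187.3 kg/s and vapour = 302.74 kg/s.
The evaporator receives (1−α)·2490 of feed at 0.711 water and removes 0.432 of that water:
0.432×0.711×(1−α)×2490 = 302.74
(1−α) = 302.74/764.81 = 0.3958;  α = 0.6042.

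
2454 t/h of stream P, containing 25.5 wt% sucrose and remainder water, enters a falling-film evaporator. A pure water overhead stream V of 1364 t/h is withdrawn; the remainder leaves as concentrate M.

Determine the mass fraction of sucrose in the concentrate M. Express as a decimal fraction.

0.5741

sucrose is not removed: 2454×0.255 = 625.77 t/h of sucrose enters M.
Concentrate = 2454 − 1364 = 1090 t/h.
Mass fraction = 625.77/1090 = 0.5741.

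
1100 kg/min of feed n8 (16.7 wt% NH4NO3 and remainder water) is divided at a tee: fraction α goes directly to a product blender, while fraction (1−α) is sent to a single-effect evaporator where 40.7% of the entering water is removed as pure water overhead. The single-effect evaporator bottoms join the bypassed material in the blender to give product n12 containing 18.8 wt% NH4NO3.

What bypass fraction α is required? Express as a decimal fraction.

All 1100×0.167 = 183.7 kg/min of NH4NO3 reaches n12, so n12 = 183.7/0.188 = 977.13 kg/min and vapour = 122.87 kg/min.
The evaporator receives (1−α)·1100 of feed at 0.833 water and removes 0.407 of that water:
0.407×0.833×(1−α)×1100 = 122.87
(1−α) = 122.87/372.93 = 0.3295;  α = 0.6705.

0.671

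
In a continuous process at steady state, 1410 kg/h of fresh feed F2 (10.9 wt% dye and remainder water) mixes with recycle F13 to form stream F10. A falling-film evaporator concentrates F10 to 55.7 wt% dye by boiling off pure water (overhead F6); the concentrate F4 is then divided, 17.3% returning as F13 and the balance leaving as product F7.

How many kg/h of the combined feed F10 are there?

1468 kg/h

Overall dye balance (none leaves overhead): dye in fresh feed = dye in product, i.e. 1410×0.109 = (1−0.173)·F4·0.557.
F4 = 153.69/(0.557×0.827) = 333.65 kg/h.
Recycle F13 = 0.173×333.65 = 57.721 kg/h.
Combined feed F10 = 1410 + 57.721 = 1467.7 kg/h.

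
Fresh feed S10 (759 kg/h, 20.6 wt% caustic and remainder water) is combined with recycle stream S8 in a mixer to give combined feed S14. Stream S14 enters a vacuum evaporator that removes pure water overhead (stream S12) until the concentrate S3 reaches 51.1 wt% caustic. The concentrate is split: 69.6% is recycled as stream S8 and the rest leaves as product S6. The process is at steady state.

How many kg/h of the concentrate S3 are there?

Overall caustic balance (none leaves overhead): caustic in fresh feed = caustic in product, i.e. 759×0.206 = (1−0.696)·S3·0.511.
S3 = 156.35/(0.511×0.304) = 1006.5 kg/h.

1007 kg/h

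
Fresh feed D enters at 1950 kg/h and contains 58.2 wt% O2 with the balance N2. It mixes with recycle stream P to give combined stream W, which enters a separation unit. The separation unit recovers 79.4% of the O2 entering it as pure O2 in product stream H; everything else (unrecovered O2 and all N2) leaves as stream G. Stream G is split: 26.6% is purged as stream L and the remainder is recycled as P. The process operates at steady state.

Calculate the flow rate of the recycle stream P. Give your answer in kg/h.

N2 enters only via D and leaves only via the purge: 1950×0.418 = 0.266×(N2 in G), and the separation unit passes all N2, so N2 in W = N2 in G = 3064.3 kg/h.
O2 in W: m_A = 1950×0.582 + (1−0.266)·(1−0.794)·m_A, so m_A = 1134.9/0.8488 = 1337.1 kg/h.
G = (1−0.794)×1337.1 + 3064.3 = 3339.7 kg/h.
Recycle P = (1−0.266)×3339.7 = 2451.4 kg/h.

2451 kg/h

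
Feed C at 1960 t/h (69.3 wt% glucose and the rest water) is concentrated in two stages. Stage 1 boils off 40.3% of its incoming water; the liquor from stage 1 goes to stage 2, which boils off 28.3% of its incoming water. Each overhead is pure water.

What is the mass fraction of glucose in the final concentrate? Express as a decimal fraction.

water in feed = 1960×0.307 = 601.72 t/h.
After stage 1: water left = (1−0.403)×601.72 = 359.23; stream total = 1717.5 t/h.
After stage 2: water left = (1−0.283)×359.23 = 257.57; final concentrate = 1615.8 t/h.
glucose fraction = 1358.3/1615.8 = 0.841.

0.841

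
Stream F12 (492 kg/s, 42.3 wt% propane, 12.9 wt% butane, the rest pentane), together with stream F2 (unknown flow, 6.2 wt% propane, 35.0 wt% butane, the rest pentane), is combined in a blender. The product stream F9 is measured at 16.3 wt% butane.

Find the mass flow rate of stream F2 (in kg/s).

89.45 kg/s

Let F2 be the unknown flow. Total out = 492 + F2.
butane balance: 63.468 + 0.350·F2 = 0.163·(492 + F2)
(0.350 − 0.163)·F2 = 0.163×492 − 63.468 = 16.728
F2 = 16.728 / 0.187 = 89.455 kg/s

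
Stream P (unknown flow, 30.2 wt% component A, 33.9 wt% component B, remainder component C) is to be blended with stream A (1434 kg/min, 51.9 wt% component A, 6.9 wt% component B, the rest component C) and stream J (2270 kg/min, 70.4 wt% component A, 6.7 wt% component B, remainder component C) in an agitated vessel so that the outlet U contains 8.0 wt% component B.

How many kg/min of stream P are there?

Let P be the unknown flow. Total out = 3704 + P.
component B balance: 251.04 + 0.339·P = 0.080·(3704 + P)
(0.339 − 0.080)·P = 0.080×3704 − 251.04 = 45.284
P = 45.284 / 0.259 = 174.84 kg/min

174.8 kg/min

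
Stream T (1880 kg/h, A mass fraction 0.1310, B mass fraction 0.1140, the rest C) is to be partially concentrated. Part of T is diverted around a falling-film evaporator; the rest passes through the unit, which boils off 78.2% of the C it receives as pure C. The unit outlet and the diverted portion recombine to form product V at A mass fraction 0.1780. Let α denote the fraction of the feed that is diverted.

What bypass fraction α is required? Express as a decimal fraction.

All 1880×0.131 = 246.28 kg/h of A reaches V, so V = 246.28/0.178 = 1383.6 kg/h and vapour = 496.4 kg/h.
The evaporator receives (1−α)·1880 of feed at 0.755 C and removes 0.782 of that C:
0.782×0.755×(1−α)×1880 = 496.4
(1−α) = 496.4/1110 = 0.4472;  α = 0.5528.

0.553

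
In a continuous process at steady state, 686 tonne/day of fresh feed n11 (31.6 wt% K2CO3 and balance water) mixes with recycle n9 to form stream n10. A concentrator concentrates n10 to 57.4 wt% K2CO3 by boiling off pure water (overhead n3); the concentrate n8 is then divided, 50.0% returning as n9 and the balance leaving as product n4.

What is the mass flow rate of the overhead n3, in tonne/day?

308.3 tonne/day

Overall K2CO3 balance (none leaves overhead): K2CO3 in fresh feed = K2CO3 in product, i.e. 686×0.316 = (1−0.500)·n8·0.574.
n8 = 216.78/(0.574×0.500) = 755.32 tonne/day.
Recycle n9 = 0.500×755.32 = 377.66 tonne/day.
Combined feed n10 = 686 + 377.66 = 1063.7 tonne/day.
Overhead n3 = n10 − n8 = 1063.7 − 755.32 = 308.34 tonne/day.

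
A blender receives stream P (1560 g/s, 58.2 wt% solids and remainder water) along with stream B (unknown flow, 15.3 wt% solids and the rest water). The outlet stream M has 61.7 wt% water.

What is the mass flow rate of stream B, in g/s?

1350 g/s

Let B be the unknown flow. Total out = 1560 + B.
water balance: 652.08 + 0.847·B = 0.617·(1560 + B)
(0.847 − 0.617)·B = 0.617×1560 − 652.08 = 310.44
B = 310.44 / 0.230 = 1349.7 g/s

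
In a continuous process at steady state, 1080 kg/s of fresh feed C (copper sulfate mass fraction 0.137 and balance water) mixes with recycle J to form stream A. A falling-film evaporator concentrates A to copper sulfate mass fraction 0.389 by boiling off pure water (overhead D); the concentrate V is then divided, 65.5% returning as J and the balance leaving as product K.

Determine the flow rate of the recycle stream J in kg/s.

Overall copper sulfate balance (none leaves overhead): copper sulfate in fresh feed = copper sulfate in product, i.e. 1080×0.137 = (1−0.655)·V·0.389.
V = 147.96/(0.389×0.345) = 1102.5 kg/s.
Recycle J = 0.655×1102.5 = 722.13 kg/s.

722.1 kg/s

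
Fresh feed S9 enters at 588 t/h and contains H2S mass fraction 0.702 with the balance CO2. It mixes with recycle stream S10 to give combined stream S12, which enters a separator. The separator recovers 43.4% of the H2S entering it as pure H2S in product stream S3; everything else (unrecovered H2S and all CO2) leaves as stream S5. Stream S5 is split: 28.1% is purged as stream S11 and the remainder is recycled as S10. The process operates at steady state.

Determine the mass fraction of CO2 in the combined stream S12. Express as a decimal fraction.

0.473

CO2 enters only via S9 and leaves only via the purge: 588×0.298 = 0.281×(CO2 in S5), and the separator passes all CO2, so CO2 in S12 = CO2 in S5 = 623.57 t/h.
H2S in S12: m_A = 588×0.702 + (1−0.281)·(1−0.434)·m_A, so m_A = 412.78/0.5930 = 696.03 t/h.
S12 = 696.03 + 623.57 = 1319.6 t/h.
CO2 fraction in S12 = 623.57/1319.6 = 0.473.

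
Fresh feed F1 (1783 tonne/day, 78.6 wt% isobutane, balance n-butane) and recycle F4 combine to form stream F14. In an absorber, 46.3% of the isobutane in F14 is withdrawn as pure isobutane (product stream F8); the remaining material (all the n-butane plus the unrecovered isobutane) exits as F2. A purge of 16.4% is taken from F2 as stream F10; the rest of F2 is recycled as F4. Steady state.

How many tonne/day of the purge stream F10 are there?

605.5 tonne/day

n-butane enters only via F1 and leaves only via the purge: 1783×0.214 = 0.164×(n-butane in F2), and the absorber passes all n-butane, so n-butane in F14 = n-butane in F2 = 2326.6 tonne/day.
isobutane in F14: m_A = 1783×0.786 + (1−0.164)·(1−0.463)·m_A, so m_A = 1401.4/0.5511 = 2543.1 tonne/day.
F2 = (1−0.463)×2543.1 + 2326.6 = 3692.3 tonne/day.
Purge F10 = 0.164×3692.3 = 605.53 tonne/day.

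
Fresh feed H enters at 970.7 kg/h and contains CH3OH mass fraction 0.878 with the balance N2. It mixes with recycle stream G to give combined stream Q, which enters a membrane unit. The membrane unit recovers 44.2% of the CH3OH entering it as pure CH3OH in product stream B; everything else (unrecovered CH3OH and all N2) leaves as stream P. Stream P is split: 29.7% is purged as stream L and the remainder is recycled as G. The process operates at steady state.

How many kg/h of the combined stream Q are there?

N2 enters only via H and leaves only via the purge: 970.7×0.122 = 0.297×(N2 in P), and the membrane unit passes all N2, so N2 in Q = N2 in P = 398.74 kg/h.
CH3OH in Q: m_A = 970.7×0.878 + (1−0.297)·(1−0.442)·m_A, so m_A = 852.27/0.6077 = 1402.4 kg/h.
Q = 1402.4 + 398.74 = 1801.1 kg/h.

1801 kg/h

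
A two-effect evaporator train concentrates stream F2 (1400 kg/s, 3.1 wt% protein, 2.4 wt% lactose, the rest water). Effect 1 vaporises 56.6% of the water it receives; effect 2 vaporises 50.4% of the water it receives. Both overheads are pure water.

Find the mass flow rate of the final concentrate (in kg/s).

361.8 kg/s

water in feed = 1400×0.945 = 1323 kg/s.
After stage 1: water left = (1−0.566)×1323 = 574.18; stream total = 651.18 kg/s.
After stage 2: water left = (1−0.504)×574.18 = 284.79; final concentrate = 361.79 kg/s.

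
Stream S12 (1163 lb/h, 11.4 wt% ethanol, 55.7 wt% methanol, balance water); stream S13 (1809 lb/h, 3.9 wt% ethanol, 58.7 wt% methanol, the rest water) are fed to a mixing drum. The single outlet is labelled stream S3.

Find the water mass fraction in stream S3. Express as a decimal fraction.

0.3564

Total flow out = 1163 + 1809 = 2972 lb/h.
water in = 1163×0.329 + 1809×0.374 = 1059.2 lb/h.
water mass fraction in S3 = 1059.2/2972 = 0.3564.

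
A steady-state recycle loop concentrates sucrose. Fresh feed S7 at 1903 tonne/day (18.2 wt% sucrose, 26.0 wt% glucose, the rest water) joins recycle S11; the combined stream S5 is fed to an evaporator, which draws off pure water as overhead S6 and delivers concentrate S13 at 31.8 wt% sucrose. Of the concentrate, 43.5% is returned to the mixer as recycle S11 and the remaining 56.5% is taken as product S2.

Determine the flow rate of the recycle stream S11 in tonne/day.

Overall sucrose balance (none leaves overhead): sucrose in fresh feed = sucrose in product, i.e. 1903×0.182 = (1−0.435)·S13·0.318.
S13 = 346.35/(0.318×0.565) = 1927.7 tonne/day.
Recycle S11 = 0.435×1927.7 = 838.54 tonne/day.

838.5 tonne/day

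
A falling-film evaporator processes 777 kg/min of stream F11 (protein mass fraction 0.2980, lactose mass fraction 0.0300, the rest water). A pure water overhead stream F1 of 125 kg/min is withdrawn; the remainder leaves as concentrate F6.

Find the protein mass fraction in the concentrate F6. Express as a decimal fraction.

protein is not removed: 777×0.298 = 231.55 kg/min of protein enters F6.
Concentrate = 777 − 125 = 652 kg/min.
Mass fraction = 231.55/652 = 0.3551.

0.3551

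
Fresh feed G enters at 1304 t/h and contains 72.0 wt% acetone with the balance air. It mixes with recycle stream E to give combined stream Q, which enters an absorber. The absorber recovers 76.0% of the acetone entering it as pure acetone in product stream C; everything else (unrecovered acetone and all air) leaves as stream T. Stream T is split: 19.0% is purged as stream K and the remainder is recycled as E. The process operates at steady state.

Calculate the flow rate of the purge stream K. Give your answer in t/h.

418.3 t/h

air enters only via G and leaves only via the purge: 1304×0.280 = 0.190×(air in T), and the absorber passes all air, so air in Q = air in T = 1921.7 t/h.
acetone in Q: m_A = 1304×0.720 + (1−0.190)·(1−0.760)·m_A, so m_A = 938.88/0.8056 = 1165.4 t/h.
T = (1−0.760)×1165.4 + 1921.7 = 2201.4 t/h.
Purge K = 0.190×2201.4 = 418.26 t/h.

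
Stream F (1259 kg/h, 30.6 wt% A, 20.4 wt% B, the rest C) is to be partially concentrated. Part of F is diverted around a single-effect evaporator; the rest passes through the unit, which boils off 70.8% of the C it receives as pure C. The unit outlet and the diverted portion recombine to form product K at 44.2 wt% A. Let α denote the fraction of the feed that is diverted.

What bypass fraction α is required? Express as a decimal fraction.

All 1259×0.306 = 385.25 kg/h of A reaches K, so K = 385.25/0.442 = 871.62 kg/h and vapour = 387.38 kg/h.
The evaporator receives (1−α)·1259 of feed at 0.490 C and removes 0.708 of that C:
0.708×0.490×(1−α)×1259 = 387.38
(1−α) = 387.38/436.77 = 0.8869;  α = 0.1131.

0.113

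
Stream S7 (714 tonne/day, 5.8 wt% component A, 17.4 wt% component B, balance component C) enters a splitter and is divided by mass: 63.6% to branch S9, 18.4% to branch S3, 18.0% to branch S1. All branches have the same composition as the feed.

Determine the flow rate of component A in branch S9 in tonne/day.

26.34 tonne/day

Branch S9 total = 0.636×714 = 454.1 tonne/day.
component A in S9 = 0.058×454.1 = 26.338 tonne/day.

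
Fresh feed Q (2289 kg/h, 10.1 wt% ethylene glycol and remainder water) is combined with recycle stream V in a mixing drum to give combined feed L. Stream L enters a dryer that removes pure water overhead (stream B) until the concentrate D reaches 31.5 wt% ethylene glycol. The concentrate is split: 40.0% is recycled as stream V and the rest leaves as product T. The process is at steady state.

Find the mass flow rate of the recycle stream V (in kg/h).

Overall ethylene glycol balance (none leaves overhead): ethylene glycol in fresh feed = ethylene glycol in product, i.e. 2289×0.101 = (1−0.400)·D·0.315.
D = 231.19/(0.315×0.600) = 1223.2 kg/h.
Recycle V = 0.400×1223.2 = 489.29 kg/h.

489.3 kg/h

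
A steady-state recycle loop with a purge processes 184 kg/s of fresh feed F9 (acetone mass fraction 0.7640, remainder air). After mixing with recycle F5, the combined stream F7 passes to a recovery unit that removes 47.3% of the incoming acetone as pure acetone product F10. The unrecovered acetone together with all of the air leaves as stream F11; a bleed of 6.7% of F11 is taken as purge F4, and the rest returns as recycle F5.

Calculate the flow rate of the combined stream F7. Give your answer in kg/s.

924.7 kg/s

air enters only via F9 and leaves only via the purge: 184×0.236 = 0.067×(air in F11), and the recovery unit passes all air, so air in F7 = air in F11 = 648.12 kg/s.
acetone in F7: m_A = 184×0.764 + (1−0.067)·(1−0.473)·m_A, so m_A = 140.58/0.5083 = 276.56 kg/s.
F7 = 276.56 + 648.12 = 924.68 kg/s.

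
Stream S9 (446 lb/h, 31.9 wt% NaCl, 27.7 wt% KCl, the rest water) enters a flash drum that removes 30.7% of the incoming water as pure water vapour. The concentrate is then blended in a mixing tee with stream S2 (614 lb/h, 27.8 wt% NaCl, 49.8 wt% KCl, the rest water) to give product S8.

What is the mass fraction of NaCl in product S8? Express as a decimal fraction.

0.3115

Vapour removed = 0.307×0.404×446 = 55.316 lb/h; concentrate = 390.68 lb/h.
NaCl reaching the mixer = 142.27 (from concentrate) + 614×0.278 = 312.97 lb/h.
Product flow = 390.68 + 614 = 1004.7 lb/h; NaCl fraction = 0.3115.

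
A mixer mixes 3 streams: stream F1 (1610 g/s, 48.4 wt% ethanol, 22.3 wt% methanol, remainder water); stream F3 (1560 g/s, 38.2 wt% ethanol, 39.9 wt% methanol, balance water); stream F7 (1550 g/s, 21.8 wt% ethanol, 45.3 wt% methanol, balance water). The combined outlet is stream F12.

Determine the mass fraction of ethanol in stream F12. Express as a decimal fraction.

Total flow out = 1610 + 1560 + 1550 = 4720 g/s.
ethanol in = 1610×0.484 + 1560×0.382 + 1550×0.218 = 1713.1 g/s.
ethanol mass fraction in F12 = 1713.1/4720 = 0.363.

0.363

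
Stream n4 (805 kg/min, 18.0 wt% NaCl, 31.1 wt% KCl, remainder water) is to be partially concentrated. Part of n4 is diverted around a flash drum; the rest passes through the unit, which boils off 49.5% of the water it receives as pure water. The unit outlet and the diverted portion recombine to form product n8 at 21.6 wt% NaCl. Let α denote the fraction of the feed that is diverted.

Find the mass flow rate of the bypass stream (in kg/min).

All 805×0.180 = 144.9 kg/min of NaCl reaches n8, so n8 = 144.9/0.216 = 670.83 kg/min and vapour = 134.17 kg/min.
The evaporator receives (1−α)·805 of feed at 0.509 water and removes 0.495 of that water:
0.495×0.509×(1−α)×805 = 134.17
(1−α) = 134.17/202.82 = 0.6615;  α = 0.3385.
Bypass flow = 0.3385×805 = 272.5 kg/min.

272.5 kg/min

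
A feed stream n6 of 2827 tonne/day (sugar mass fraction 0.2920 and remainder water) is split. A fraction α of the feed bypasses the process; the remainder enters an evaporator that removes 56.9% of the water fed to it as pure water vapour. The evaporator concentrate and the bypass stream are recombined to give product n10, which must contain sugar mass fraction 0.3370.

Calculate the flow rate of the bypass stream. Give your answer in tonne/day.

1890 tonne/day

All 2827×0.292 = 825.48 tonne/day of sugar reaches n10, so n10 = 825.48/0.337 = 2449.5 tonne/day and vapour = 377.49 tonne/day.
The evaporator receives (1−α)·2827 of feed at 0.708 water and removes 0.569 of that water:
0.569×0.708×(1−α)×2827 = 377.49
(1−α) = 377.49/1138.9 = 0.3315;  α = 0.6685.
Bypass flow = 0.6685×2827 = 1889.9 tonne/day.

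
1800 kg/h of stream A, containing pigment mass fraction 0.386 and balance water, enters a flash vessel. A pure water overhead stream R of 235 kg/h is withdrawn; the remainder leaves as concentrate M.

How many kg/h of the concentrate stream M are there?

Concentrate = 1800 − 235 = 1565 kg/h.

1565 kg/h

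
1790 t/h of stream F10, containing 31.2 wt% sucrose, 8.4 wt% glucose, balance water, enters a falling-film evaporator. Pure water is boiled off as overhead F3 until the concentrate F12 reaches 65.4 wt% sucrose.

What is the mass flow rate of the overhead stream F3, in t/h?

936.1 t/h

sucrose is conserved: 1790×0.312 = 558.48 t/h all reports to the concentrate.
Concentrate = 558.48/(target fraction) = 853.94 t/h.
Overhead = 1790 − 853.94 = 936.06 t/h.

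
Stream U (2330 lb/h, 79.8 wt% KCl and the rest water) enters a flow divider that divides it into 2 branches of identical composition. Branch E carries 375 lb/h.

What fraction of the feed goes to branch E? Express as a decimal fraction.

Fraction to E = 375/2330 = 0.1609.

0.161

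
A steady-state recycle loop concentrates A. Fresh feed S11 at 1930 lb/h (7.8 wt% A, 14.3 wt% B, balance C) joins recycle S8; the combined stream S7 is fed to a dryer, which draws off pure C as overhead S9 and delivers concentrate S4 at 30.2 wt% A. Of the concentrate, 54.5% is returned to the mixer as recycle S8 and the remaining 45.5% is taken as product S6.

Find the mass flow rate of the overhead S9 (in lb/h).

Overall A balance (none leaves overhead): A in fresh feed = A in product, i.e. 1930×0.078 = (1−0.545)·S4·0.302.
S4 = 150.54/(0.302×0.455) = 1095.6 lb/h.
Recycle S8 = 0.545×1095.6 = 597.08 lb/h.
Combined feed S7 = 1930 + 597.08 = 2527.1 lb/h.
Overhead S9 = S7 − S4 = 2527.1 − 1095.6 = 1431.5 lb/h.

1432 lb/h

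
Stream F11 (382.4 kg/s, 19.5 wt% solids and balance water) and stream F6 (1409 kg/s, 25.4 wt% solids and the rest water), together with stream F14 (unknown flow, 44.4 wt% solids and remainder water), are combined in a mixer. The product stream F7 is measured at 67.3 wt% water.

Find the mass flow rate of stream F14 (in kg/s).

Let F14 be the unknown flow. Total out = 1791.4 + F14.
water balance: 1358.9 + 0.556·F14 = 0.673·(1791.4 + F14)
(0.556 − 0.673)·F14 = 0.673×1791.4 − 1358.9 = -153.33
F14 = -153.33 / -0.117 = 1310.5 kg/s

1311 kg/s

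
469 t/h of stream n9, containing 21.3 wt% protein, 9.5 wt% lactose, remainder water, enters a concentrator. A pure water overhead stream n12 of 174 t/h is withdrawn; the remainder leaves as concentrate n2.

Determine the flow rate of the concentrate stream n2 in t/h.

Concentrate = 469 − 174 = 295 t/h.

295 t/h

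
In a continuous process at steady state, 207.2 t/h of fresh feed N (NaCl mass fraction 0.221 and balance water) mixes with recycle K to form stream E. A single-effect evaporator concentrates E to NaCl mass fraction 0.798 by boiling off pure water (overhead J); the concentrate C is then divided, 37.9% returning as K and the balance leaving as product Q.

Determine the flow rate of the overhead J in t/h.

149.8 t/h

Overall NaCl balance (none leaves overhead): NaCl in fresh feed = NaCl in product, i.e. 207.2×0.221 = (1−0.379)·C·0.798.
C = 45.791/(0.798×0.621) = 92.403 t/h.
Recycle K = 0.379×92.403 = 35.021 t/h.
Combined feed E = 207.2 + 35.021 = 242.22 t/h.
Overhead J = E − C = 242.22 − 92.403 = 149.82 t/h.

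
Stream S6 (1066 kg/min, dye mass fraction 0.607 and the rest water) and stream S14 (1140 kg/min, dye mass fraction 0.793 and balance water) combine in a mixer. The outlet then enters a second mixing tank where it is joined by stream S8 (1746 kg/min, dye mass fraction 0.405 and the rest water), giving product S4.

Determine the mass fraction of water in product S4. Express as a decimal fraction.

0.429

Overall, product flow = 3952 kg/min.
water in = 1066×0.393 + 1140×0.207 + 1746×0.595 = 1693.8 kg/min.
water fraction in S4 = 0.429.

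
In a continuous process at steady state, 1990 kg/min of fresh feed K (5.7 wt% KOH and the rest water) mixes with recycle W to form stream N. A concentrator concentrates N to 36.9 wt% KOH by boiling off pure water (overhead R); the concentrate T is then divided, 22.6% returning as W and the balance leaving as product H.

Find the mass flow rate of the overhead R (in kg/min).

Overall KOH balance (none leaves overhead): KOH in fresh feed = KOH in product, i.e. 1990×0.057 = (1−0.226)·T·0.369.
T = 113.43/(0.369×0.774) = 397.16 kg/min.
Recycle W = 0.226×397.16 = 89.757 kg/min.
Combined feed N = 1990 + 89.757 = 2079.8 kg/min.
Overhead R = N − T = 2079.8 − 397.16 = 1682.6 kg/min.

1683 kg/min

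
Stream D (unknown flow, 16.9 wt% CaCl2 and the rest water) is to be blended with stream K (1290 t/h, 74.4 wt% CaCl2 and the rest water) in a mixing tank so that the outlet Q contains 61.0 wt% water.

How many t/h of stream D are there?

2066 t/h

Let D be the unknown flow. Total out = 1290 + D.
water balance: 330.24 + 0.831·D = 0.610·(1290 + D)
(0.831 − 0.610)·D = 0.610×1290 − 330.24 = 456.66
D = 456.66 / 0.221 = 2066.3 t/h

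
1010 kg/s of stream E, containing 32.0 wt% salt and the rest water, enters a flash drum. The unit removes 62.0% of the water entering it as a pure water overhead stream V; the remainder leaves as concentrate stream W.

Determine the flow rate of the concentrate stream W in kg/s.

584.2 kg/s

water entering = 1010×0.680 = 686.8 kg/s; overhead removed = 0.620×686.8 = 425.82 kg/s.
Concentrate = 1010 − 425.82 = 584.18 kg/s.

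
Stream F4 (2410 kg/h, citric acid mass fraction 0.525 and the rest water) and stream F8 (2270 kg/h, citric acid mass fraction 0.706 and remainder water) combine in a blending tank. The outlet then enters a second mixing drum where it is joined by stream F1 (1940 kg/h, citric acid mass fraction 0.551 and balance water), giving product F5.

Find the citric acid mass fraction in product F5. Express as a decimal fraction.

Overall, product flow = 6620 kg/h.
citric acid in = 2410×0.525 + 2270×0.706 + 1940×0.551 = 3936.8 kg/h.
citric acid fraction in F5 = 0.595.

0.595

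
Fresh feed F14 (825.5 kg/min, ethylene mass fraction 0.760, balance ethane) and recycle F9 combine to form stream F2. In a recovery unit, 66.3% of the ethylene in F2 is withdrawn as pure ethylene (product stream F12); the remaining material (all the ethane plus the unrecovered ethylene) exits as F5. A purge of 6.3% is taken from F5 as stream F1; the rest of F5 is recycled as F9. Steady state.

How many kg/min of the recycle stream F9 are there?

ethane enters only via F14 and leaves only via the purge: 825.5×0.240 = 0.063×(ethane in F5), and the recovery unit passes all ethane, so ethane in F2 = ethane in F5 = 3144.8 kg/min.
ethylene in F2: m_A = 825.5×0.760 + (1−0.063)·(1−0.663)·m_A, so m_A = 627.38/0.6842 = 916.91 kg/min.
F5 = (1−0.663)×916.91 + 3144.8 = 3453.8 kg/min.
Recycle F9 = (1−0.063)×3453.8 = 3236.2 kg/min.

3236 kg/min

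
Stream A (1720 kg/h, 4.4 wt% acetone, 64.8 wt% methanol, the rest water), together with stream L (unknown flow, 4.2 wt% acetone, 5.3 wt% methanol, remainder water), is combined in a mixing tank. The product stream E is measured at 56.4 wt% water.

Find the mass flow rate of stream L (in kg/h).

Let L be the unknown flow. Total out = 1720 + L.
water balance: 529.76 + 0.905·L = 0.564·(1720 + L)
(0.905 − 0.564)·L = 0.564×1720 − 529.76 = 440.32
L = 440.32 / 0.341 = 1291.3 kg/h

1291 kg/h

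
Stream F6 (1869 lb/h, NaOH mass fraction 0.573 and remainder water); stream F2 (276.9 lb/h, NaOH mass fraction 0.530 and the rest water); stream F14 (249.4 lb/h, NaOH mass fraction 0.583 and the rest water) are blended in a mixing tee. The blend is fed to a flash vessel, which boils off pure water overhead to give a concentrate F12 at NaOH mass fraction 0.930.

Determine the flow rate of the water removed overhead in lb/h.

NaOH entering = 1869×0.573 + 276.9×0.530 + 249.4×0.583 = 1363.1 lb/h.
All NaOH reports to F12, so F12 = 1363.1/0.930 = 1465.7 lb/h.
Total feed = 2395.3 lb/h; overhead = 2395.3 − 1465.7 = 929.61 lb/h.

929.6 lb/h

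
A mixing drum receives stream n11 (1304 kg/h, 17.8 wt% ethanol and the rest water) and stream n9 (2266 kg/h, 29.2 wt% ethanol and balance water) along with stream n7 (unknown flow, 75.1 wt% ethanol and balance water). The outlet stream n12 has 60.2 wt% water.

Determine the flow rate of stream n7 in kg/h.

Let n7 be the unknown flow. Total out = 3570 + n7.
water balance: 2676.2 + 0.249·n7 = 0.602·(3570 + n7)
(0.249 − 0.602)·n7 = 0.602×3570 − 2676.2 = -527.08
n7 = -527.08 / -0.353 = 1493.1 kg/h

1493 kg/h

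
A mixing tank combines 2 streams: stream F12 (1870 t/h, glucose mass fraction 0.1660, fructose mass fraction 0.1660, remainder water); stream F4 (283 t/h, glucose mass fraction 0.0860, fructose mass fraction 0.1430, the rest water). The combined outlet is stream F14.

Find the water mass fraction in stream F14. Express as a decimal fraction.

0.6815

Total flow out = 1870 + 283 = 2153 t/h.
water in = 1870×0.668 + 283×0.771 = 1467.4 t/h.
water mass fraction in F14 = 1467.4/2153 = 0.6815.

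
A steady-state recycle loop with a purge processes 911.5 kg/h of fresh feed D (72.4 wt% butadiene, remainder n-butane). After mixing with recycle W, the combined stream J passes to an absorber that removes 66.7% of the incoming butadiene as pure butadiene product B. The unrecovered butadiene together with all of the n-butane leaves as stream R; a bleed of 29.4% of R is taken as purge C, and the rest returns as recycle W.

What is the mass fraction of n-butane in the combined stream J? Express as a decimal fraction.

0.498

n-butane enters only via D and leaves only via the purge: 911.5×0.276 = 0.294×(n-butane in R), and the absorber passes all n-butane, so n-butane in J = n-butane in R = 855.69 kg/h.
butadiene in J: m_A = 911.5×0.724 + (1−0.294)·(1−0.667)·m_A, so m_A = 659.93/0.7649 = 862.76 kg/h.
J = 862.76 + 855.69 = 1718.5 kg/h.
n-butane fraction in J = 855.69/1718.5 = 0.498.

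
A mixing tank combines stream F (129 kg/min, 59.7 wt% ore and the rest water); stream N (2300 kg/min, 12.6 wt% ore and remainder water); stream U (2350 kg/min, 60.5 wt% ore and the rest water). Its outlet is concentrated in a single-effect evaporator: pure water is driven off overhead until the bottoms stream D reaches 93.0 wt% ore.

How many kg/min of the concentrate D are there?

1923 kg/min

ore entering = 129×0.597 + 2300×0.126 + 2350×0.605 = 1788.6 kg/min.
All ore reports to D, so D = 1788.6/0.930 = 1923.2 kg/min.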